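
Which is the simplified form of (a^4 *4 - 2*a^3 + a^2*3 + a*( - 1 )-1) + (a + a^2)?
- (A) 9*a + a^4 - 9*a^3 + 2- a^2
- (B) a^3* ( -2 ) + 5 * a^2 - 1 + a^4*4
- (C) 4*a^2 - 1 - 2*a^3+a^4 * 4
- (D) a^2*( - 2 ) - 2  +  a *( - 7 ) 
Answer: C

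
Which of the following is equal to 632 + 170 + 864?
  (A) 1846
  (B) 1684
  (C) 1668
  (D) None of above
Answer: D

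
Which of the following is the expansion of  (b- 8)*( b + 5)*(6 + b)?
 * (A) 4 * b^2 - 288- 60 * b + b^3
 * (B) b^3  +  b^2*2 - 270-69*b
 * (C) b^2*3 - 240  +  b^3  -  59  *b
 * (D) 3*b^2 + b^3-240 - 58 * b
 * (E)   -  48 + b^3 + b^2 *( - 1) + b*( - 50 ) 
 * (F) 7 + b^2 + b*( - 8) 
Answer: D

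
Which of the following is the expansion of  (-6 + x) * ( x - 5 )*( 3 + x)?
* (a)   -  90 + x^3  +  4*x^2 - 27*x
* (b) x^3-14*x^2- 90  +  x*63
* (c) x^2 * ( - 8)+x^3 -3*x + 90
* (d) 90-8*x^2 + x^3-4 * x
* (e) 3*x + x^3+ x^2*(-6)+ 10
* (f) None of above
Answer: c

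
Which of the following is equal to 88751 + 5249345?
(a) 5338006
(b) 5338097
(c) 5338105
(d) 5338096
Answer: d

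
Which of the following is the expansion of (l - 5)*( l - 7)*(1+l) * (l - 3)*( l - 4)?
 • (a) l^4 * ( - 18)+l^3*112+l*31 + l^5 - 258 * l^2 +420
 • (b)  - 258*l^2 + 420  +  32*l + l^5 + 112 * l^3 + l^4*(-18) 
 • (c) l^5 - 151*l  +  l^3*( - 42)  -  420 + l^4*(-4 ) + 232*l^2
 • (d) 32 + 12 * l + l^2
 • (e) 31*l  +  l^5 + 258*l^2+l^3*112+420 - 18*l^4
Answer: a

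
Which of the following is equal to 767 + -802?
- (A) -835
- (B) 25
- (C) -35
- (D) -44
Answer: C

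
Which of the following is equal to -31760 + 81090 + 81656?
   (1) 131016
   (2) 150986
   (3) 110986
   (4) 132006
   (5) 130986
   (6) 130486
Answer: 5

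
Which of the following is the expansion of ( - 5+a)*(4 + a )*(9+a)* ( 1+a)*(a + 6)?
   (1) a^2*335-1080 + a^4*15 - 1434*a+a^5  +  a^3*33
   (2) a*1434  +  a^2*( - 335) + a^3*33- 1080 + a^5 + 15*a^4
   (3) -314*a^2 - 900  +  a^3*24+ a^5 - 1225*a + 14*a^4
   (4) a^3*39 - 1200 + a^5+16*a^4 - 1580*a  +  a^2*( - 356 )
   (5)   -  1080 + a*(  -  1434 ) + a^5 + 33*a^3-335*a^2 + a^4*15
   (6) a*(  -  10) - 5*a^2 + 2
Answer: 5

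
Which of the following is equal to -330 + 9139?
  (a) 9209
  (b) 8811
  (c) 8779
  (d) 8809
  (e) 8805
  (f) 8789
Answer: d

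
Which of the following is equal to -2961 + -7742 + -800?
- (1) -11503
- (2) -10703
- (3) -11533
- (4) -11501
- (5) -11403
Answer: 1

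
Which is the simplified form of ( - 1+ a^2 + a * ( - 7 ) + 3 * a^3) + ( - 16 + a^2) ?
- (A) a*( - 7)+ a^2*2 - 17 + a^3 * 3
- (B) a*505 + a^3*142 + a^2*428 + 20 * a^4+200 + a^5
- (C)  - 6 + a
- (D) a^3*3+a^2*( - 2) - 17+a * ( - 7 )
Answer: A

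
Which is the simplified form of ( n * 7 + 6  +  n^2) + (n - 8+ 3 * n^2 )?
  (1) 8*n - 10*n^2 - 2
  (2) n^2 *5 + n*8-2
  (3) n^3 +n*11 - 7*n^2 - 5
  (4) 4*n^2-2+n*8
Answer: 4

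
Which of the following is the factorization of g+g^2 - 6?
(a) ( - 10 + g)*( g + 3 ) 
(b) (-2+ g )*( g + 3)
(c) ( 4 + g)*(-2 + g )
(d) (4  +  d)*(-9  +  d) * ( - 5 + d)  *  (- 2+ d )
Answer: b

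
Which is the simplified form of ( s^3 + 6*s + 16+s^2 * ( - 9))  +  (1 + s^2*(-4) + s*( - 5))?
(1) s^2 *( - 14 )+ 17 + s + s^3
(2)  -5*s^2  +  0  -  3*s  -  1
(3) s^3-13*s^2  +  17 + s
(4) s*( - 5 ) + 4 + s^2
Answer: 3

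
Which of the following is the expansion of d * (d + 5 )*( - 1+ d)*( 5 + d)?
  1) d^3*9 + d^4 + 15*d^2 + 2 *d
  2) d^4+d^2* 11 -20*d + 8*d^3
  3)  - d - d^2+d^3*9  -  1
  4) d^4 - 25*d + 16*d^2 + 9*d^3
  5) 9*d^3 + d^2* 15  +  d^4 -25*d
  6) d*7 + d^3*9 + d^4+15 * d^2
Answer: 5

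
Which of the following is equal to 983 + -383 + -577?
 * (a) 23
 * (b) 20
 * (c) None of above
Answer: a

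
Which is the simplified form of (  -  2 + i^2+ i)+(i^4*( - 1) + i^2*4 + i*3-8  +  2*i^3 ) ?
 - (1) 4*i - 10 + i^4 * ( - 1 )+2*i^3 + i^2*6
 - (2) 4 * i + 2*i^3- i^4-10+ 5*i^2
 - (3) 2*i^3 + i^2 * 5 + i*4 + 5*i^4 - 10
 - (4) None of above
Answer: 2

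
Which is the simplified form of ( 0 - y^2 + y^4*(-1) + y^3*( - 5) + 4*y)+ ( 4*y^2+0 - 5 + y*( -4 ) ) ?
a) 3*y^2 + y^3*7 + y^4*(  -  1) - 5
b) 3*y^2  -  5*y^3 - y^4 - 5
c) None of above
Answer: b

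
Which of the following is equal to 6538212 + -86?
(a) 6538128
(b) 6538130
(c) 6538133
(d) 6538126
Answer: d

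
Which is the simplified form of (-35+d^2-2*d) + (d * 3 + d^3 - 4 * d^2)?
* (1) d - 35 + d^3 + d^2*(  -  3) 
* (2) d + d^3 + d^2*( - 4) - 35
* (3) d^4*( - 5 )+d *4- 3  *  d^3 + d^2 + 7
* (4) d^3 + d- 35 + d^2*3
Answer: 1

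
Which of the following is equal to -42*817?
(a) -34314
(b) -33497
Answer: a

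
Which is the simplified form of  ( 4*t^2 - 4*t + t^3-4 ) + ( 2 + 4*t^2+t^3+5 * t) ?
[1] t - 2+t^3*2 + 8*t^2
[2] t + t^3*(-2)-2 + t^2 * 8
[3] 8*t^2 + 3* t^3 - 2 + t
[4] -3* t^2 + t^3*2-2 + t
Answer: 1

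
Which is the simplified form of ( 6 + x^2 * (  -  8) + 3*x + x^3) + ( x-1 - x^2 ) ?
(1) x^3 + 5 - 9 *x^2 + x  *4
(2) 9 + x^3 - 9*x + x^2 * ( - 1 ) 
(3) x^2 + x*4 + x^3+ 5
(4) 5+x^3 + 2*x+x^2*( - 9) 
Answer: 1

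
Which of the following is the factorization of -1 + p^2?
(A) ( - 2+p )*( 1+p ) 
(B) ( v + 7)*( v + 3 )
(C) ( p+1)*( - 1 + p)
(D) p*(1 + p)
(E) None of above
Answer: C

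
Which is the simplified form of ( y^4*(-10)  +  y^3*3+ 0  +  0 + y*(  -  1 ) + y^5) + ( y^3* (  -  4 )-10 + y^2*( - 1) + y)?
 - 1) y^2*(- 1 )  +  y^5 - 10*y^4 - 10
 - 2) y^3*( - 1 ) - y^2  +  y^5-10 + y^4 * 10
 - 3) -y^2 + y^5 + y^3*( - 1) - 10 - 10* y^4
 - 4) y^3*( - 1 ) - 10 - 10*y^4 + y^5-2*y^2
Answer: 3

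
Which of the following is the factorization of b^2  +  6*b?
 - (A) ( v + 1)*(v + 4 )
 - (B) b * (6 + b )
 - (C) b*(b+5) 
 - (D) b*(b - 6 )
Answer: B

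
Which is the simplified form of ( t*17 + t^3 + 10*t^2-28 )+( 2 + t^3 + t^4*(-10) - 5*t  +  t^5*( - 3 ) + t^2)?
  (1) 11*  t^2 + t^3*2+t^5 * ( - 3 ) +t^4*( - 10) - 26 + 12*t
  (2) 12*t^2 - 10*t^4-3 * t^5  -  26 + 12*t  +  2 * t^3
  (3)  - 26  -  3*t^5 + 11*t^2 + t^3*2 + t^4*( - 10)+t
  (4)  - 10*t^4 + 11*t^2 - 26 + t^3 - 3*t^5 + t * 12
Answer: 1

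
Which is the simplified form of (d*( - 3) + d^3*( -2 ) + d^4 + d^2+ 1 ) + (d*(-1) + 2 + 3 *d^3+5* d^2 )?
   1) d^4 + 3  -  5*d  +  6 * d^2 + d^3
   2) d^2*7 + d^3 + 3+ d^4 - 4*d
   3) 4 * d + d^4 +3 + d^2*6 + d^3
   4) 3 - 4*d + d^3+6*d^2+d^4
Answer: 4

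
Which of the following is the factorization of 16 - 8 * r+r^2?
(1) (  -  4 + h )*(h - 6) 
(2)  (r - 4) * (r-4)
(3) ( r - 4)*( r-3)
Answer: 2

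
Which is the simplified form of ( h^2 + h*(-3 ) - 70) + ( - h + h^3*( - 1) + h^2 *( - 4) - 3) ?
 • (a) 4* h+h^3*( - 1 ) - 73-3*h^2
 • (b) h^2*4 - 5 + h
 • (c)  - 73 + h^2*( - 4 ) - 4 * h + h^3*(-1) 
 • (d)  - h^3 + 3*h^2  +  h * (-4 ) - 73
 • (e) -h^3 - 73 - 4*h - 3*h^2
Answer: e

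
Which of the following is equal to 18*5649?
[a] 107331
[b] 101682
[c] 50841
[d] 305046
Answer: b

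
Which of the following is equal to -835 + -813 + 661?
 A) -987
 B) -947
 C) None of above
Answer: A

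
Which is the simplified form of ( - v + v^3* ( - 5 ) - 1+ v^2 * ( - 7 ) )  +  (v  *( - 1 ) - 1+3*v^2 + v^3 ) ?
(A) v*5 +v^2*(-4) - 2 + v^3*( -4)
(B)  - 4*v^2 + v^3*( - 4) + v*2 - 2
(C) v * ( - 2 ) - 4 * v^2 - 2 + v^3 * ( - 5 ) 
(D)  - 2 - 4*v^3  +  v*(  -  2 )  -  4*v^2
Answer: D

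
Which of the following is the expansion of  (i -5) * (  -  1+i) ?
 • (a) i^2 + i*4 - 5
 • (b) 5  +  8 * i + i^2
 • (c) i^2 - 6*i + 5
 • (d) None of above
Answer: c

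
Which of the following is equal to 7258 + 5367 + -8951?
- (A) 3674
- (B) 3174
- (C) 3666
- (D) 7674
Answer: A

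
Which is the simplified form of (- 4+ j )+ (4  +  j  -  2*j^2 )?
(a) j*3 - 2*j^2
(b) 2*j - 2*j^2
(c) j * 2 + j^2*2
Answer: b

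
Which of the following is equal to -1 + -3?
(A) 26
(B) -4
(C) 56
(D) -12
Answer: B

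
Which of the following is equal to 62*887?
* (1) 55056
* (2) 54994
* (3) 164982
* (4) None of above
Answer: 2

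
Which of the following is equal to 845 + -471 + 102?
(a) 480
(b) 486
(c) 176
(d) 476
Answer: d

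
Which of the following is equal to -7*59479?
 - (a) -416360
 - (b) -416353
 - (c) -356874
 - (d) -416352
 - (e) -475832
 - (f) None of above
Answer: b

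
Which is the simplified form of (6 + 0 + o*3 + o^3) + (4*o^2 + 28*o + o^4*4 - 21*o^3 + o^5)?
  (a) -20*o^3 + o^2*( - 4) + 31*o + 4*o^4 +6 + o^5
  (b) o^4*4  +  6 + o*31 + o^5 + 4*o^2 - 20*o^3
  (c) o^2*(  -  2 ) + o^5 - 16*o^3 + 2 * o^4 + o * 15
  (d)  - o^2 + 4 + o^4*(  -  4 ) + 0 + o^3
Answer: b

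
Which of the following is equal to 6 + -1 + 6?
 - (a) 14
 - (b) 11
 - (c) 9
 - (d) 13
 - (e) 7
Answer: b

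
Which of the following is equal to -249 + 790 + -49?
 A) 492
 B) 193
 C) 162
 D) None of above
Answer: A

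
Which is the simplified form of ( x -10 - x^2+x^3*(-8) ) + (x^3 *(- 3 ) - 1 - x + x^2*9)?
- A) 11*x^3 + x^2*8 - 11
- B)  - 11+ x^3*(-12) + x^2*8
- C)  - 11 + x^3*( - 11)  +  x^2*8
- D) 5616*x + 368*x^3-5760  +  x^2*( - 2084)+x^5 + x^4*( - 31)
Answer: C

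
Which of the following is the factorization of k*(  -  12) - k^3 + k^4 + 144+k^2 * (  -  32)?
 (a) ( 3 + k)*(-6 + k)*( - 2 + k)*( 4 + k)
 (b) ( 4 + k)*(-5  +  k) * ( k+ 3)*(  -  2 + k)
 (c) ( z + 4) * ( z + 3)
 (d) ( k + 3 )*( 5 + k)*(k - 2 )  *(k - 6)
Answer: a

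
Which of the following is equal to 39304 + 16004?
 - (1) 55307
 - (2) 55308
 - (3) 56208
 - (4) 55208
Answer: 2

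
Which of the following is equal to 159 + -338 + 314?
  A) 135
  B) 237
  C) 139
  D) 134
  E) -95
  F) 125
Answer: A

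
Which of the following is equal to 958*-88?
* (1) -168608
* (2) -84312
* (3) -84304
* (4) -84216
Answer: 3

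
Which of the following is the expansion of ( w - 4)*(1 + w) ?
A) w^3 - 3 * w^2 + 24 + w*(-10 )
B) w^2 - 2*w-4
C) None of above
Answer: C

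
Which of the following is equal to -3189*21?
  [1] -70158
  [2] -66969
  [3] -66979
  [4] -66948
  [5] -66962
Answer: 2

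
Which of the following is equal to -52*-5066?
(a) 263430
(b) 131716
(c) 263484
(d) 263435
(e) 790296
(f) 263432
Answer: f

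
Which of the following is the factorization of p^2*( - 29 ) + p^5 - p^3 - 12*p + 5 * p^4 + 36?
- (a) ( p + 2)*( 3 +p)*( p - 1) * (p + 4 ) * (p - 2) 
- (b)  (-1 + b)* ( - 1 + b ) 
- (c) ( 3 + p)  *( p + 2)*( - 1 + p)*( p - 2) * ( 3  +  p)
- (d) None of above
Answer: c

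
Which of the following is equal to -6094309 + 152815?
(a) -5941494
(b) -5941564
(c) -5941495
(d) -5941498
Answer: a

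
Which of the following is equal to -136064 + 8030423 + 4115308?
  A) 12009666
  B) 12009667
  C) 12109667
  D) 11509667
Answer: B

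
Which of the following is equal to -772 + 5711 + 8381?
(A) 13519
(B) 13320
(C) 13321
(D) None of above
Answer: B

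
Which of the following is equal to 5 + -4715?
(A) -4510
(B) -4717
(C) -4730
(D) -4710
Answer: D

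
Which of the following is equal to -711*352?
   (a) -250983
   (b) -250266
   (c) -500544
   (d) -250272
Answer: d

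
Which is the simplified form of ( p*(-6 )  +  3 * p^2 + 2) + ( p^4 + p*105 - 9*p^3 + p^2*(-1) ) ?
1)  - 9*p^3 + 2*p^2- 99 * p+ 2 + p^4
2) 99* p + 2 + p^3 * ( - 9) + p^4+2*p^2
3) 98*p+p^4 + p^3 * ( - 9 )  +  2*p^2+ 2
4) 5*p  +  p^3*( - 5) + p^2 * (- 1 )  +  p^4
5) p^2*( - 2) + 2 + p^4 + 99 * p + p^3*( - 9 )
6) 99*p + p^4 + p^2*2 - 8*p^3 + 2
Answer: 2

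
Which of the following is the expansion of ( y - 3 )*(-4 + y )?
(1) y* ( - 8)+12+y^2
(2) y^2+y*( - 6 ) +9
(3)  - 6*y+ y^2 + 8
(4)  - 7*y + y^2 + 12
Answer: 4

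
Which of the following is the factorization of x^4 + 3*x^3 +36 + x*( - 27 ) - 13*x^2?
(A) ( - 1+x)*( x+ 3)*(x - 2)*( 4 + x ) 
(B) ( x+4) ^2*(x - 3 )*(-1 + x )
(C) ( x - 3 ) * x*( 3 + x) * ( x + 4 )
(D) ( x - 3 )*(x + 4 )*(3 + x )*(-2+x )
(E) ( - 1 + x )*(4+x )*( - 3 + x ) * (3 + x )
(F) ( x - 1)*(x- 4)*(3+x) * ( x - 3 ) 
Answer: E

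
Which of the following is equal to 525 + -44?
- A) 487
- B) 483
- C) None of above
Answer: C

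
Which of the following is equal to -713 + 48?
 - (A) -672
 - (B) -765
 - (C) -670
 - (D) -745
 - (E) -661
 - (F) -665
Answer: F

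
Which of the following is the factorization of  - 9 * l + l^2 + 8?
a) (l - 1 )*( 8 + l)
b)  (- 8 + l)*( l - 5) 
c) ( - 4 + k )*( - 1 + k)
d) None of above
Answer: d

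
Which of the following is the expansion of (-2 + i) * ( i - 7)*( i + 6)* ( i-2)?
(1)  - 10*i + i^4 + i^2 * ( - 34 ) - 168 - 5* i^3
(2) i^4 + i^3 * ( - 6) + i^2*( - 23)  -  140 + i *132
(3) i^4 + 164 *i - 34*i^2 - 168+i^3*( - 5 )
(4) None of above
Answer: 3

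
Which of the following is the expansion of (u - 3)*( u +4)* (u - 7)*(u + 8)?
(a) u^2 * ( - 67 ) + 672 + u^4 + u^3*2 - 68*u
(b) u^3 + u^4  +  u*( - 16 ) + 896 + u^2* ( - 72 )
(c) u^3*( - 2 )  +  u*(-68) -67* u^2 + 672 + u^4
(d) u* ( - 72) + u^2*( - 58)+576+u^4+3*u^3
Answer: a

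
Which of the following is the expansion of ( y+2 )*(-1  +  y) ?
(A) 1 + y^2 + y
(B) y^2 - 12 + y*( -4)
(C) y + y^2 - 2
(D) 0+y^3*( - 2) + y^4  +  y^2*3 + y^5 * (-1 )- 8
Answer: C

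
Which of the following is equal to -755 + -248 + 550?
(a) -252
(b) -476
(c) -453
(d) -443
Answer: c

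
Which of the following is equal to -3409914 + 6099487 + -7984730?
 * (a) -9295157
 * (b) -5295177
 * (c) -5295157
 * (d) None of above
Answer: c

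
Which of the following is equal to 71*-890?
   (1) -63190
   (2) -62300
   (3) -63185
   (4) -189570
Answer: 1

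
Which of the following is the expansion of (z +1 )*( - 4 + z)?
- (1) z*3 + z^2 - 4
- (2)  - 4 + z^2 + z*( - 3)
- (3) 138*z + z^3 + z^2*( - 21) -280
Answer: 2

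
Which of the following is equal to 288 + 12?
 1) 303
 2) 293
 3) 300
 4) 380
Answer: 3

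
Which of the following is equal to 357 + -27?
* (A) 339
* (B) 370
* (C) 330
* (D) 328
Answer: C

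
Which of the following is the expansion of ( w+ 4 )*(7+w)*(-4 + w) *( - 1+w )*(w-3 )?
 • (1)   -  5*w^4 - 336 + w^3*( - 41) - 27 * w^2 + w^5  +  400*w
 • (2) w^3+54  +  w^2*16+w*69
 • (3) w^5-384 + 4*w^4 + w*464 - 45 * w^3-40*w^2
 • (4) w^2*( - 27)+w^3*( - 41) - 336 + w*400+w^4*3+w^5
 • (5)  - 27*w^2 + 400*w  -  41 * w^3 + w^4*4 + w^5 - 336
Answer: 4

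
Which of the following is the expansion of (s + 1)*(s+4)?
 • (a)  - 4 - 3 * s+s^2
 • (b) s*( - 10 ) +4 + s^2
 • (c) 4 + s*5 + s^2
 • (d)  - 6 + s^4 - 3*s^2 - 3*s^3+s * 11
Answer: c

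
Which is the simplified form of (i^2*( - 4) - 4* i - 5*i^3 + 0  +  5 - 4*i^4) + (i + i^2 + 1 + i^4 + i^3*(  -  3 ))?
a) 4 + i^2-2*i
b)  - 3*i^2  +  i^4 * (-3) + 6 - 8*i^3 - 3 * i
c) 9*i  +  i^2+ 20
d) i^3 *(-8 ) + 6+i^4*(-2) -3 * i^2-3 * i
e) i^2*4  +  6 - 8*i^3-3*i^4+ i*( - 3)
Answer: b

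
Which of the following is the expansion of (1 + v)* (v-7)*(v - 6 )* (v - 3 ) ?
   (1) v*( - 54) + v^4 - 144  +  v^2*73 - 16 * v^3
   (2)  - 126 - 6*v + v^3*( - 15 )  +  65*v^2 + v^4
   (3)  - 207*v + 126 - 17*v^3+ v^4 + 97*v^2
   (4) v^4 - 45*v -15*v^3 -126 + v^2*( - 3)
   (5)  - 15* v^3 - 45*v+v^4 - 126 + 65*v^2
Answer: 5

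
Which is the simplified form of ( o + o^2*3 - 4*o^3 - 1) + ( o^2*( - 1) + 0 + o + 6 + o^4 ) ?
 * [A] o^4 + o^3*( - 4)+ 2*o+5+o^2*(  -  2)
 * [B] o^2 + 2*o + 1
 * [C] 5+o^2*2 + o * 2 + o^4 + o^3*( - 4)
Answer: C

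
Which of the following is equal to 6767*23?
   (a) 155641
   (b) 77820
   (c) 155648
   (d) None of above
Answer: a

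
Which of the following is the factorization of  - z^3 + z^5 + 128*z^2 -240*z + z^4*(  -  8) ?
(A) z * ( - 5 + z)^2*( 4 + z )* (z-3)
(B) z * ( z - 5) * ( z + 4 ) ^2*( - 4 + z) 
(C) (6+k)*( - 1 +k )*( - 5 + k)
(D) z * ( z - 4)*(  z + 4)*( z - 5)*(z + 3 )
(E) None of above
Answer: E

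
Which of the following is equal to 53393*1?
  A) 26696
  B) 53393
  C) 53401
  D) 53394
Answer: B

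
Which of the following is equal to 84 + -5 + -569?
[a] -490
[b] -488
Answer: a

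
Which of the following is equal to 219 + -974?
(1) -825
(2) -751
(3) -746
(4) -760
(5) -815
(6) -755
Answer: 6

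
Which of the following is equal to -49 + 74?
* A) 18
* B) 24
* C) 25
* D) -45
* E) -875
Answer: C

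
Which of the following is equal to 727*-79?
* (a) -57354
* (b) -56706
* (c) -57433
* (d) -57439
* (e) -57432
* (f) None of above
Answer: c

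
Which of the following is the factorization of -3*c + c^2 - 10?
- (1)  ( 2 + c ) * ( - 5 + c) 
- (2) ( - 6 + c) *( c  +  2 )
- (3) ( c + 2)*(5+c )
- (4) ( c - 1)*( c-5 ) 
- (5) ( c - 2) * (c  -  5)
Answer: 1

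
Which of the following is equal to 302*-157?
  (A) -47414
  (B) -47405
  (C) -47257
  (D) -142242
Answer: A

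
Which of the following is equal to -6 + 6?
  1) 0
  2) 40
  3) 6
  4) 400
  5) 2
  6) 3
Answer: 1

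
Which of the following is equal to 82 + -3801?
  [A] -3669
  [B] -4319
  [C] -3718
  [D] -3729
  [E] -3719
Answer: E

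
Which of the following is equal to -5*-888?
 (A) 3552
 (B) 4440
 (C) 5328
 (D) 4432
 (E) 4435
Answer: B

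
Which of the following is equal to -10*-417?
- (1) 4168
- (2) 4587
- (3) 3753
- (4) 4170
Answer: 4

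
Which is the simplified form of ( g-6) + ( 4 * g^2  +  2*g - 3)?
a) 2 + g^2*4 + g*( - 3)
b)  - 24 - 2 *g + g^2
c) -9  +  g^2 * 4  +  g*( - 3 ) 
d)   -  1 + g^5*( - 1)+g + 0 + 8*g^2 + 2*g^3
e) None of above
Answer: e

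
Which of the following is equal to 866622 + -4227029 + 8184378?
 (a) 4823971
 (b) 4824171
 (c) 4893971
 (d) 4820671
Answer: a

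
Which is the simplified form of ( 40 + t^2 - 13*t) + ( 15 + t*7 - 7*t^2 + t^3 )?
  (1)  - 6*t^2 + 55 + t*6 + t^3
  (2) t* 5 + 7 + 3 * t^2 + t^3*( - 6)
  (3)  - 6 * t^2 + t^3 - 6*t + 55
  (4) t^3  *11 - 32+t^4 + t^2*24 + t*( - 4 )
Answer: 3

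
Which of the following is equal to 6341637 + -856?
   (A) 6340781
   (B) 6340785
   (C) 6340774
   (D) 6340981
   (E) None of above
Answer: A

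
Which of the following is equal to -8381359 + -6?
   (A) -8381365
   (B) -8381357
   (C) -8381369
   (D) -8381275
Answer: A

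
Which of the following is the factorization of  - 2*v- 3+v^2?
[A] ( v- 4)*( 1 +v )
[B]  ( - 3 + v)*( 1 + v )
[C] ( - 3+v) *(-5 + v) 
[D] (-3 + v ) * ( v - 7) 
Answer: B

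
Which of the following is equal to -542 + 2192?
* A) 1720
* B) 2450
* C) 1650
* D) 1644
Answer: C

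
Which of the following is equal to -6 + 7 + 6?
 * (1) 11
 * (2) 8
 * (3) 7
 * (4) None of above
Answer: 3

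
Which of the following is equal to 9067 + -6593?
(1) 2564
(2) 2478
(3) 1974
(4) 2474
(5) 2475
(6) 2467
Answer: 4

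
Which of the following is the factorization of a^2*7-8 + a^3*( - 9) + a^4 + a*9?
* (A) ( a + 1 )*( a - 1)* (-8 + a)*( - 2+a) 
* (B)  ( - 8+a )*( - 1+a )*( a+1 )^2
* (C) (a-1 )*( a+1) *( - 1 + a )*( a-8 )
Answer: C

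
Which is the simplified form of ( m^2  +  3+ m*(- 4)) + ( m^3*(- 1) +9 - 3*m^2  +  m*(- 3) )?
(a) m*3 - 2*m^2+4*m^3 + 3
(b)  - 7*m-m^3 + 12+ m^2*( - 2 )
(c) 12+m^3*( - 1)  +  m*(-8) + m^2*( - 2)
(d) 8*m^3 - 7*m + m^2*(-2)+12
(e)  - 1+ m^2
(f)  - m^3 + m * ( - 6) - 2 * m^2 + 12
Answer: b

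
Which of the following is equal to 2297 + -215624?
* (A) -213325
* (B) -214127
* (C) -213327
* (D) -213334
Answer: C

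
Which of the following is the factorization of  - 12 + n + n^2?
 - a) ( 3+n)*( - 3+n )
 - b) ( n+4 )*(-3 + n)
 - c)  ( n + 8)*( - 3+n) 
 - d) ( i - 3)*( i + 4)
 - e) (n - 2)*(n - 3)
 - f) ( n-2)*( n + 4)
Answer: b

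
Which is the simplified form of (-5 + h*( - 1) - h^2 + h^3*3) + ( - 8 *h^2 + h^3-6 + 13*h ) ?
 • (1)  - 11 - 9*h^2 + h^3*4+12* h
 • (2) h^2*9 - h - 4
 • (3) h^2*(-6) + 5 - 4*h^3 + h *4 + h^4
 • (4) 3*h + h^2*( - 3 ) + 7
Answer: 1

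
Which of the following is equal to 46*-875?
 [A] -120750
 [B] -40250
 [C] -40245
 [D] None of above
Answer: B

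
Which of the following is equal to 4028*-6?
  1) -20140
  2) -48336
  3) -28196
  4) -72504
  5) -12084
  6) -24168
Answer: 6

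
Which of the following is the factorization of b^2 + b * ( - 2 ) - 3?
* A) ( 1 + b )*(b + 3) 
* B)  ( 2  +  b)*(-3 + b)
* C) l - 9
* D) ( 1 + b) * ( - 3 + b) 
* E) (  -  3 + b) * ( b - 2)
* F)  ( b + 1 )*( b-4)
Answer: D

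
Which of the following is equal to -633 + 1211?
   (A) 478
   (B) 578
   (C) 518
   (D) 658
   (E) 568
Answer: B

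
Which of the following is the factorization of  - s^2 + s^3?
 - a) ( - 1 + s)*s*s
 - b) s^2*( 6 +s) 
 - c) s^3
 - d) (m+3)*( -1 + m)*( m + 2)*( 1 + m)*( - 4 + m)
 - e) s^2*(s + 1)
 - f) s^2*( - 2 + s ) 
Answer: a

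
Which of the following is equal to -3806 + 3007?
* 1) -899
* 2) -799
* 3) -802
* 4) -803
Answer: 2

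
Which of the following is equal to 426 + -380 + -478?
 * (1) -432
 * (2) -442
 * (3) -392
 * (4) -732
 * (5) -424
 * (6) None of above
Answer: 1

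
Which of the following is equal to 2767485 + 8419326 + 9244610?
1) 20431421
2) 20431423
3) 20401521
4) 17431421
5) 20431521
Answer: 1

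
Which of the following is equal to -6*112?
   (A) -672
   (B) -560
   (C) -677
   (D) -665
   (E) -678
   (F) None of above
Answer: A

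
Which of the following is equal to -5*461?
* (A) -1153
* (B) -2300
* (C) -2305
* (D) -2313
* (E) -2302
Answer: C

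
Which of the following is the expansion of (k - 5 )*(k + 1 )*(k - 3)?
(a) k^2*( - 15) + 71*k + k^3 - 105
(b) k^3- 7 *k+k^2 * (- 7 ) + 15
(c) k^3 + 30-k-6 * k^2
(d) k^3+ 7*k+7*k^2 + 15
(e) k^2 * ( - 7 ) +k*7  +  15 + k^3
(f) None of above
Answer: e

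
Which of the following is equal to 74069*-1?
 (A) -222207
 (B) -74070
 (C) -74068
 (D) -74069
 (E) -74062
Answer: D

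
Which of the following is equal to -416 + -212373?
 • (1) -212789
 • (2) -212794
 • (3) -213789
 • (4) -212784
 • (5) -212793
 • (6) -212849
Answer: 1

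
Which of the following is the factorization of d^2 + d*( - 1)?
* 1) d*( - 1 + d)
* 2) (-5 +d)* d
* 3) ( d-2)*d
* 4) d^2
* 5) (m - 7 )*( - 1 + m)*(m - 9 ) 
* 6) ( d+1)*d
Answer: 1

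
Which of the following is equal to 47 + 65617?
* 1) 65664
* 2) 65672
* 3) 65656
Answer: 1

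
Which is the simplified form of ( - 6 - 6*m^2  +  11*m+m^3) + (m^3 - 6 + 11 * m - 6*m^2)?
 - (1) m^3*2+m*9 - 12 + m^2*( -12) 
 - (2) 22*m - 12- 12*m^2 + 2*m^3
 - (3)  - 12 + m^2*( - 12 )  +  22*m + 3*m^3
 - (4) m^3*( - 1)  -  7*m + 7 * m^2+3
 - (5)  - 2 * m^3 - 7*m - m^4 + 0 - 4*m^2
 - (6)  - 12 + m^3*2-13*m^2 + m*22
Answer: 2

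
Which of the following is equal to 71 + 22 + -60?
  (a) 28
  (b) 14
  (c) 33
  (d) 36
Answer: c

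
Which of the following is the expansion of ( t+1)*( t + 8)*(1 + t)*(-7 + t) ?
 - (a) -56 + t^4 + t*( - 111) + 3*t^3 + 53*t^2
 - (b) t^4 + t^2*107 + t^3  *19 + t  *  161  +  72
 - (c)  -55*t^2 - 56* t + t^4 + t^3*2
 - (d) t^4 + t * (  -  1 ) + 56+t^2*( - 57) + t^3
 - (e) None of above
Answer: e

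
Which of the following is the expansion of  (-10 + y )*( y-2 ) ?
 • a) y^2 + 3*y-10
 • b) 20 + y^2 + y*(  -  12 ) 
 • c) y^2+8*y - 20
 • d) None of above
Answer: b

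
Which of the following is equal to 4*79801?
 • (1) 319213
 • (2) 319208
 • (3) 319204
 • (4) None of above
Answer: 3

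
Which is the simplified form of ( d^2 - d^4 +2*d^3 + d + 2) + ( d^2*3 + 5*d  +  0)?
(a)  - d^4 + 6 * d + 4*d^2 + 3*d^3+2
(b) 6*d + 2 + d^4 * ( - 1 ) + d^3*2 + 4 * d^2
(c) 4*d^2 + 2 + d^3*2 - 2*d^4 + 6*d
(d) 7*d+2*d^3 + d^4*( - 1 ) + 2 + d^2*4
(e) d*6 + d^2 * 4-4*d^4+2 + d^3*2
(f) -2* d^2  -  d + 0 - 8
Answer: b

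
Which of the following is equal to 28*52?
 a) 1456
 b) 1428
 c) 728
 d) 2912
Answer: a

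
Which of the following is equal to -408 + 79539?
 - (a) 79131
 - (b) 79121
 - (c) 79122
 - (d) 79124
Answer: a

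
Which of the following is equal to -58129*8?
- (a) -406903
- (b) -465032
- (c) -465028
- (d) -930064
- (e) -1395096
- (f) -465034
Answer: b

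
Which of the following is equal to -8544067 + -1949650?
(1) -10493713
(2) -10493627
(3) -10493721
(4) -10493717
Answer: 4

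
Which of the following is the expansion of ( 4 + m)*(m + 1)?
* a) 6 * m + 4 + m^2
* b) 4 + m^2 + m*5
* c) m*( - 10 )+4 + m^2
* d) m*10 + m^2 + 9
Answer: b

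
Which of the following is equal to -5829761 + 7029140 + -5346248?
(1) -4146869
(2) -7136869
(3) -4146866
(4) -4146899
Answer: 1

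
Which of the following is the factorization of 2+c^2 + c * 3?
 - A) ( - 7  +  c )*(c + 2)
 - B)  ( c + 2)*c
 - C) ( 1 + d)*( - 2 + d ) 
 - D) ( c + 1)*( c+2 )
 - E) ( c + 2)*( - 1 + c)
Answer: D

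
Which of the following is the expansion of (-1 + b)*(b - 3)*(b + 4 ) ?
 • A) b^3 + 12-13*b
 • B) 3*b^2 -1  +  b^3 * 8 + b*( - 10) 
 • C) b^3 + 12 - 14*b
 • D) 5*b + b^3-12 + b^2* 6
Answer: A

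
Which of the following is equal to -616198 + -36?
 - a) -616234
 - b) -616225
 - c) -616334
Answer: a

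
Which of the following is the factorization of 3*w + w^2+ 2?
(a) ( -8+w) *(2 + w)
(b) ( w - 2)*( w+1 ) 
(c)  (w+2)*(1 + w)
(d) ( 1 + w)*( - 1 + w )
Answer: c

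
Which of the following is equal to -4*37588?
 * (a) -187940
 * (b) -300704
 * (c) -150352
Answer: c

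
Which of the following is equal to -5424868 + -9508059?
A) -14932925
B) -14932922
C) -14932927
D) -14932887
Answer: C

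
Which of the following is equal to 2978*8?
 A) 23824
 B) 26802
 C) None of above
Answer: A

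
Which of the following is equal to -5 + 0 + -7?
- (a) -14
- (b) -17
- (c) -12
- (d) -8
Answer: c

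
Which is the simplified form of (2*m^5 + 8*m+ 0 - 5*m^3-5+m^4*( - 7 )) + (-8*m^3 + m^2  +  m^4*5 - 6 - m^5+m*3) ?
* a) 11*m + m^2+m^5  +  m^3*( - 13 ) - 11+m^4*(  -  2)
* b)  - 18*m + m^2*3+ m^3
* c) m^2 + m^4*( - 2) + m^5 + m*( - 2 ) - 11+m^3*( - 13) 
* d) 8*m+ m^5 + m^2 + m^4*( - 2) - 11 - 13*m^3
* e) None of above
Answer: a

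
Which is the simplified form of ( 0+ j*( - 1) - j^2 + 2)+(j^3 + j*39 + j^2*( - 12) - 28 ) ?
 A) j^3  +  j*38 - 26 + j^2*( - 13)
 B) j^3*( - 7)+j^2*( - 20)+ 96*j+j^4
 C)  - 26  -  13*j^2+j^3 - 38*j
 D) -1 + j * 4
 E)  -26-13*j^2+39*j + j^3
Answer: A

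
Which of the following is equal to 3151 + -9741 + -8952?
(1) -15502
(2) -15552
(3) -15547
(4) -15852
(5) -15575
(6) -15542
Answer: 6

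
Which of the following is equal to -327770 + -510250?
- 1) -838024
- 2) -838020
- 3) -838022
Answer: 2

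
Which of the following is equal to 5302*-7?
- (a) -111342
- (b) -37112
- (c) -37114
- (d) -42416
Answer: c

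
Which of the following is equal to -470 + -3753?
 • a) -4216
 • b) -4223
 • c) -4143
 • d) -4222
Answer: b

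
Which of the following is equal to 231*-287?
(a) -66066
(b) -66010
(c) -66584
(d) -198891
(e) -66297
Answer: e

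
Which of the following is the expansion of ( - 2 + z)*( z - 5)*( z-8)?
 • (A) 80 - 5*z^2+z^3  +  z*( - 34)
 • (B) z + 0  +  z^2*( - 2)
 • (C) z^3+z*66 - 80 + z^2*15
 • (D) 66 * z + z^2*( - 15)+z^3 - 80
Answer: D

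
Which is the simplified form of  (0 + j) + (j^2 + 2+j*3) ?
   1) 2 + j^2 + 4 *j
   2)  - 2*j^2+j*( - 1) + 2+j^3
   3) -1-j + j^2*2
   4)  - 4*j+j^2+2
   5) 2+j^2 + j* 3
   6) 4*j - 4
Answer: 1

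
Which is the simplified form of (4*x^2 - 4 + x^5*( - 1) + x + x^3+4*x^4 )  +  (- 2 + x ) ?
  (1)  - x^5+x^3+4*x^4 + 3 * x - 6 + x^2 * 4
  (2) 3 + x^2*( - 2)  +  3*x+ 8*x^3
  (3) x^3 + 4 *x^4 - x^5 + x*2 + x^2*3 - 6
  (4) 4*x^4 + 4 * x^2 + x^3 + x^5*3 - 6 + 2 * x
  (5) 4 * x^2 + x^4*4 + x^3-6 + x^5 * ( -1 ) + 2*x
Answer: 5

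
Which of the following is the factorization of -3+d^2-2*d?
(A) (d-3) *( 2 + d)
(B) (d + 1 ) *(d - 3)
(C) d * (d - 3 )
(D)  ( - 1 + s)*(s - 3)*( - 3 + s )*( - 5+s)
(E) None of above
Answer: B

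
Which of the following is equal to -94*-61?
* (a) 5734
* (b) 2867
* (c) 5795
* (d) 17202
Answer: a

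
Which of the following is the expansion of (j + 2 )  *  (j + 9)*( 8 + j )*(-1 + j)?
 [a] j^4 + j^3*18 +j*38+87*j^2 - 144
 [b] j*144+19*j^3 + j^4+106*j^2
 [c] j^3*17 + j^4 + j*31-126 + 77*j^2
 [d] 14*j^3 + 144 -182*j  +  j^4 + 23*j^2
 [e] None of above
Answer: a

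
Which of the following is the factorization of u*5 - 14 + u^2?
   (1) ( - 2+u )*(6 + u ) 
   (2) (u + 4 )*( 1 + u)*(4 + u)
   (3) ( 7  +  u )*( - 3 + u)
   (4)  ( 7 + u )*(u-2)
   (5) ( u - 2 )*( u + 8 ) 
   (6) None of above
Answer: 4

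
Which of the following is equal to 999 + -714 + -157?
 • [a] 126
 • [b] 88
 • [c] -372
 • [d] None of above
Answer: d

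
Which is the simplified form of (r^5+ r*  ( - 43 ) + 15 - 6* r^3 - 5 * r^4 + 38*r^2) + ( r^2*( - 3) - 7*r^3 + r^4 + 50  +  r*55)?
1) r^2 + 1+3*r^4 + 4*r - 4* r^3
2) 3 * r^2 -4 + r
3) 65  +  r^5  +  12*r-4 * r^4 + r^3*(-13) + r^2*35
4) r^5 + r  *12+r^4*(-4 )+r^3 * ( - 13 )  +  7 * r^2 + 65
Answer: 3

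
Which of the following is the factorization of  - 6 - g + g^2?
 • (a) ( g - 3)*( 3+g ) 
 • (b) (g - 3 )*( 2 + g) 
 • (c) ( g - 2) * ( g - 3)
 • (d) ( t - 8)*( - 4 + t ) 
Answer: b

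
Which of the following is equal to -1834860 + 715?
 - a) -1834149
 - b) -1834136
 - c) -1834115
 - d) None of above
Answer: d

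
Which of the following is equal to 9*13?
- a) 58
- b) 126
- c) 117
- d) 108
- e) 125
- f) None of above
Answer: c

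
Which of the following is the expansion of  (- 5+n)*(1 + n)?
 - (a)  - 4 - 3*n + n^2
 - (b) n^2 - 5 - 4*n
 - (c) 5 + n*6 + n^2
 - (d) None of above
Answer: b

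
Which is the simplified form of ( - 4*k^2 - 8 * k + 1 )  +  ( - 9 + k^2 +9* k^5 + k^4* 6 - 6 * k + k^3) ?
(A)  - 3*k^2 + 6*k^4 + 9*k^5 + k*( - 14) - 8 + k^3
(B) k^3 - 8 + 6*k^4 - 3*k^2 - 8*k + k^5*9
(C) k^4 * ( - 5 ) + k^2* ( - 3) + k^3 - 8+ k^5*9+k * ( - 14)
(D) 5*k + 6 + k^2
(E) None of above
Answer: A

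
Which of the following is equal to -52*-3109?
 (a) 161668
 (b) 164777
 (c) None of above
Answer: a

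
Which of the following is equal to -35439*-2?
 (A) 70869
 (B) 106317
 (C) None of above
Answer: C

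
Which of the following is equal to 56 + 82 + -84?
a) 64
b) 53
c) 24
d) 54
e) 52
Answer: d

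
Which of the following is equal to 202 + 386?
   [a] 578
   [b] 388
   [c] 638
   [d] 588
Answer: d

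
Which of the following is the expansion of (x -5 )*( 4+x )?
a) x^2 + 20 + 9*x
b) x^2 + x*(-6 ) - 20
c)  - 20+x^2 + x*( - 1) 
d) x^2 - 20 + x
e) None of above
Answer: c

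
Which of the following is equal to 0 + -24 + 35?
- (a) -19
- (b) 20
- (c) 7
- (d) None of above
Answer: d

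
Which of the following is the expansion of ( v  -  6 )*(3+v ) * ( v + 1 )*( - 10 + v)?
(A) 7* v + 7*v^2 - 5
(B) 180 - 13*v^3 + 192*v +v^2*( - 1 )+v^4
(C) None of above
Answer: C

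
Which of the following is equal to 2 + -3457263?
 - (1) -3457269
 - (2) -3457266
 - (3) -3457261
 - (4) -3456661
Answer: 3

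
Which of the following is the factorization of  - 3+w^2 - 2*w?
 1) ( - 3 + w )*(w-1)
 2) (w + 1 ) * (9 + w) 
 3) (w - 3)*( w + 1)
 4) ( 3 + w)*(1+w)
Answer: 3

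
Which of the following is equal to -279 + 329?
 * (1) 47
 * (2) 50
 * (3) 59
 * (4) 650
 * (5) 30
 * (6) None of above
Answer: 2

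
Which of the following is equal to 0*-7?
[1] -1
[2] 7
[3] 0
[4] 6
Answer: 3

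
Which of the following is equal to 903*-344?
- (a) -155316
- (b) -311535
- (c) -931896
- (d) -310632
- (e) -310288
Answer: d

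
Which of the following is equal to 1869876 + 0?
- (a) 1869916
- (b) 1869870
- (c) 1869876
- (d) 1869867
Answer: c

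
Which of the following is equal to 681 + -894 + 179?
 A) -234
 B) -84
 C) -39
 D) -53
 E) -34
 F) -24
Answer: E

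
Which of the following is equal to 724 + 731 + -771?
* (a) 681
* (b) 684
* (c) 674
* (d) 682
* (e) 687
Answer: b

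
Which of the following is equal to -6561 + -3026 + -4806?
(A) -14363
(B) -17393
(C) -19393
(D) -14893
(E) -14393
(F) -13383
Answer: E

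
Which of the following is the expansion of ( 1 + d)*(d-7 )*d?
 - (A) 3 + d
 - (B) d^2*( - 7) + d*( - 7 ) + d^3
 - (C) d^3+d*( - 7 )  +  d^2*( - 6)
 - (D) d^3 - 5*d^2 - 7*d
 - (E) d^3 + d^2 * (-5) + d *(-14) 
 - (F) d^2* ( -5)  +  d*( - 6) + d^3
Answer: C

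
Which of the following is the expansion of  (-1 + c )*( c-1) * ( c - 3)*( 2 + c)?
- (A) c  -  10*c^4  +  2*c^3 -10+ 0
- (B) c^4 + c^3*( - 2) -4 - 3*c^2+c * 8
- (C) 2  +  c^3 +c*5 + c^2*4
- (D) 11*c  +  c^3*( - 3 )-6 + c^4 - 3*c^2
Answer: D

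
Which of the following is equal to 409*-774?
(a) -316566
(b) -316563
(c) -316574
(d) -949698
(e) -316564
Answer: a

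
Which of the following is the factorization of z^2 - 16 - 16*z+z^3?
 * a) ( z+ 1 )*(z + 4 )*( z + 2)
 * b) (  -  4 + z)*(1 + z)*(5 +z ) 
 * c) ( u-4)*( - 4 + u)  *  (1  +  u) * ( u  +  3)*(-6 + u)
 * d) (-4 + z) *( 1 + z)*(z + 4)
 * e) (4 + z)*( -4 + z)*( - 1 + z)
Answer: d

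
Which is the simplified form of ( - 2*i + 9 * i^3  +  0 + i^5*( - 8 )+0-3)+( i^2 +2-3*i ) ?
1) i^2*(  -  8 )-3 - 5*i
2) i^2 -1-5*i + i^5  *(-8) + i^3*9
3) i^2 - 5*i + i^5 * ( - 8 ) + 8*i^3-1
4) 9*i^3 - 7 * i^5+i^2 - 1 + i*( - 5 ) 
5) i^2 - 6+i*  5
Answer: 2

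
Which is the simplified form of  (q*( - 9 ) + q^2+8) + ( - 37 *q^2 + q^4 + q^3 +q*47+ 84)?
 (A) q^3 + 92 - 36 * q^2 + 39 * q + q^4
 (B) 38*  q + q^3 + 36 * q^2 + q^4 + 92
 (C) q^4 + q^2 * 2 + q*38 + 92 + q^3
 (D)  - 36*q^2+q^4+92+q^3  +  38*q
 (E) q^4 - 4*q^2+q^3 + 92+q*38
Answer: D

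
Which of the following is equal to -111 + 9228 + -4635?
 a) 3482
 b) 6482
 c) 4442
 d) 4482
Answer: d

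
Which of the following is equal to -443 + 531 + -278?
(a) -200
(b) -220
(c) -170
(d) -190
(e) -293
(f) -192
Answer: d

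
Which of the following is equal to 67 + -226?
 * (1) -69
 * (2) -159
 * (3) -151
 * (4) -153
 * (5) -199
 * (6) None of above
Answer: 2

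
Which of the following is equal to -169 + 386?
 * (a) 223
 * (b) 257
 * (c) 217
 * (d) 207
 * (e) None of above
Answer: c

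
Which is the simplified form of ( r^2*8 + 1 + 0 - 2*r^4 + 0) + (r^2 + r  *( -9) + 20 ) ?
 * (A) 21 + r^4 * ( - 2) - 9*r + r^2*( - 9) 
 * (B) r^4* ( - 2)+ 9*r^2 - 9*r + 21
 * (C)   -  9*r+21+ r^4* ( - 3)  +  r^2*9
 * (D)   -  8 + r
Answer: B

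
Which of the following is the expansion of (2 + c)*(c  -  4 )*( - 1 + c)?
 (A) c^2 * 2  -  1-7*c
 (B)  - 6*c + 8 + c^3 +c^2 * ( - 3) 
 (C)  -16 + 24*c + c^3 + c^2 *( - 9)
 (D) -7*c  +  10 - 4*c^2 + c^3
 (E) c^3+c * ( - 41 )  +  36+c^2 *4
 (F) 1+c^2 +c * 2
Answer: B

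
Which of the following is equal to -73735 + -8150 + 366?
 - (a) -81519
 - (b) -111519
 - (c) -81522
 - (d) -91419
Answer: a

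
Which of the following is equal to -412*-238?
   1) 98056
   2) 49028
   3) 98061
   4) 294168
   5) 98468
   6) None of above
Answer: 1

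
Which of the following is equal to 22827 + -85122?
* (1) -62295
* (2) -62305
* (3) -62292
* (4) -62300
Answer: 1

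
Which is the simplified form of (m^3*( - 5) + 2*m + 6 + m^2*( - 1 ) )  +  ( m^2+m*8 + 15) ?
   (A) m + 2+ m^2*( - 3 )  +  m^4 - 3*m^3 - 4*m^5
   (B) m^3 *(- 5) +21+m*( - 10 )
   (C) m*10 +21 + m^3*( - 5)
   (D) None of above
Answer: C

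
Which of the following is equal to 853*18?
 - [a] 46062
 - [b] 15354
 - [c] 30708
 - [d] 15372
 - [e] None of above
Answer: b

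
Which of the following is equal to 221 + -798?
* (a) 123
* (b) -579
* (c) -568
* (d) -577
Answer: d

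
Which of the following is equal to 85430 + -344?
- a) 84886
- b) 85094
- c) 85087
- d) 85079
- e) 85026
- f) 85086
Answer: f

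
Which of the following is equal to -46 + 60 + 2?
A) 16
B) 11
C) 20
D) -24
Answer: A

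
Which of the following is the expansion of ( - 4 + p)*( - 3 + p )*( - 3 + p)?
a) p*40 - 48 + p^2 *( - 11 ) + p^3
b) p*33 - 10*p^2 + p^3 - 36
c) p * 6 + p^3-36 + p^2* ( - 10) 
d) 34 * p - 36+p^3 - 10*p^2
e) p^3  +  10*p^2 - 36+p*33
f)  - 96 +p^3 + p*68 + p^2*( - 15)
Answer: b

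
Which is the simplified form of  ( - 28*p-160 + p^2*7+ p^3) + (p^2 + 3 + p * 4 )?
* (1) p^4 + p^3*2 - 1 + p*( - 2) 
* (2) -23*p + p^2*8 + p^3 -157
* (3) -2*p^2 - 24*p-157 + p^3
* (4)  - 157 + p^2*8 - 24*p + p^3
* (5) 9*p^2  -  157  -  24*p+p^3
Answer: 4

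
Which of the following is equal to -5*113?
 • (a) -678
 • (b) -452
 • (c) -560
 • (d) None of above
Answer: d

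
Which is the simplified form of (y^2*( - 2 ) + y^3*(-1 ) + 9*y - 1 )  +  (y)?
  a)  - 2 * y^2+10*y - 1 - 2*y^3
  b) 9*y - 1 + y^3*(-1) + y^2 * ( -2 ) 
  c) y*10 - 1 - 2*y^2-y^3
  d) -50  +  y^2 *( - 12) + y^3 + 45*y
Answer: c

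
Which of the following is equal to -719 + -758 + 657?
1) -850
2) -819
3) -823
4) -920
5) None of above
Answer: 5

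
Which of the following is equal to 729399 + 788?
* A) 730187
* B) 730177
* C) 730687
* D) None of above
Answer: A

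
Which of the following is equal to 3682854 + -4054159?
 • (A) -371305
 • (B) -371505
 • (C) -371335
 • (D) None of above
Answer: A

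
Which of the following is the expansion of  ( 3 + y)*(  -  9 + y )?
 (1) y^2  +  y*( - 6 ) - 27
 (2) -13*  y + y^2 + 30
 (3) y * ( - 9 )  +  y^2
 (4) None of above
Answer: 1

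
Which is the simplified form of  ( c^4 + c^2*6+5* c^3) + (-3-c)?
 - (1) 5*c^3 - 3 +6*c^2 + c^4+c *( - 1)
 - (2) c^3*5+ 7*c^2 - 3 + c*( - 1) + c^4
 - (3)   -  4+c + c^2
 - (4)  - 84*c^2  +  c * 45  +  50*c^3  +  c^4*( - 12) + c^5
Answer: 1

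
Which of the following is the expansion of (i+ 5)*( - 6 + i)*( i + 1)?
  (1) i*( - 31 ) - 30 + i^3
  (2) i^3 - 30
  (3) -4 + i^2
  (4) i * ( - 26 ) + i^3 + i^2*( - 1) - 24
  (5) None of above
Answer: 1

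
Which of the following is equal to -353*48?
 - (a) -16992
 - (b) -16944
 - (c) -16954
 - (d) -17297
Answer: b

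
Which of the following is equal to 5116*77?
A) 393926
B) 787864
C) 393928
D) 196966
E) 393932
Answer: E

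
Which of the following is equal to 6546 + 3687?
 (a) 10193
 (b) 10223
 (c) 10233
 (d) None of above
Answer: c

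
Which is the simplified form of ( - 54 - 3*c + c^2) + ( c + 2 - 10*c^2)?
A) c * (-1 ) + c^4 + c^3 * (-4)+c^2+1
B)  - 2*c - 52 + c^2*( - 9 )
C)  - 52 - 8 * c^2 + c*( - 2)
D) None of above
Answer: B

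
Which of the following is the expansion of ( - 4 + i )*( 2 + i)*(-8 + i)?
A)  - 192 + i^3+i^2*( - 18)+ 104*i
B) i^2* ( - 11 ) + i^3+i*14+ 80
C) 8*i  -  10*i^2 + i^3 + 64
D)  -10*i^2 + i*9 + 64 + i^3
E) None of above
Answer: C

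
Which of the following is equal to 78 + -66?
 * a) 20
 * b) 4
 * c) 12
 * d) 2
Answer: c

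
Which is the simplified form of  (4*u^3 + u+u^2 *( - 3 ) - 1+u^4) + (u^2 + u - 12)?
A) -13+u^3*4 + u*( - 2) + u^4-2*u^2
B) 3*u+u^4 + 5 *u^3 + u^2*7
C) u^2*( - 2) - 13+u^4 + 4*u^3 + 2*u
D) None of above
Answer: C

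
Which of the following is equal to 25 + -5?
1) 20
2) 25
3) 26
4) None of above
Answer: 1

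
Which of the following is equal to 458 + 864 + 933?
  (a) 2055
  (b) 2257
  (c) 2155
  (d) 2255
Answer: d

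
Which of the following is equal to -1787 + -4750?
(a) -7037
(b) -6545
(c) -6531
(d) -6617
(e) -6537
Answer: e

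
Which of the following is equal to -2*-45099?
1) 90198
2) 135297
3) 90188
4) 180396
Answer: 1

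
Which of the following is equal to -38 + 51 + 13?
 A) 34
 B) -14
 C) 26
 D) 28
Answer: C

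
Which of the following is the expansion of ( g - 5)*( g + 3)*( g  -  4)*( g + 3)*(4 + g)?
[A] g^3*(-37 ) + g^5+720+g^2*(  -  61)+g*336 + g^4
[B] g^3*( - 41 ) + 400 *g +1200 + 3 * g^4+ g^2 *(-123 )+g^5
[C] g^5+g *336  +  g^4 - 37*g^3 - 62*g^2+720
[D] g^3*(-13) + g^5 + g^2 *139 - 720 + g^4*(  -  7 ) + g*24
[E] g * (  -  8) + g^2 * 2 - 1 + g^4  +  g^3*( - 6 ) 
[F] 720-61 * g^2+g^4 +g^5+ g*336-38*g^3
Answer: A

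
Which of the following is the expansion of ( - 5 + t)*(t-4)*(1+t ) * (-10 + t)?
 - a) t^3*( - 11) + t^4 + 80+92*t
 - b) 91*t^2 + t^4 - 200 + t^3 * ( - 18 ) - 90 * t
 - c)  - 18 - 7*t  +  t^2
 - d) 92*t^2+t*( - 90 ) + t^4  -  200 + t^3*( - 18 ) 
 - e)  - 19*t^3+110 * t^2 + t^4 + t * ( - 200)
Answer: b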